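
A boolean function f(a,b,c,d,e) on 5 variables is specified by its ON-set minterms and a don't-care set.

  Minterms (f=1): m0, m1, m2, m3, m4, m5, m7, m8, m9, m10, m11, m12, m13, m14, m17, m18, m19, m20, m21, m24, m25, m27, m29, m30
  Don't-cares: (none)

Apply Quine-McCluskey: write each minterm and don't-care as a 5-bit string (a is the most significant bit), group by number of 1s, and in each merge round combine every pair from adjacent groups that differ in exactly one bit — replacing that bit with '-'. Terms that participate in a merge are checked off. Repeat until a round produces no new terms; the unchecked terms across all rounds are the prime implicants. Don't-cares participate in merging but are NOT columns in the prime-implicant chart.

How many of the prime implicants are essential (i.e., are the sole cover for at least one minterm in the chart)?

size-2^0 implicants → 00000(✓)  00001(✓)  00010(✓)  00011(✓)  00100(✓)  00101(✓)  00111(✓)  01000(✓)  01001(✓)  01010(✓)  01011(✓)  01100(✓)  01101(✓)  01110(✓)  10001(✓)  10010(✓)  10011(✓)  10100(✓)  10101(✓)  11000(✓)  11001(✓)  11011(✓)  11101(✓)  11110(✓)
size-2^1 implicants → -0001(✓)  -0010(✓)  -0011(✓)  -0100(✓)  -0101(✓)  -1000(✓)  -1001(✓)  -1011(✓)  -1101(✓)  -1110  0-000(✓)  0-001(✓)  0-010(✓)  0-011(✓)  0-100(✓)  0-101(✓)  00-00(✓)  00-01(✓)  00-11(✓)  000-0(✓)  000-1(✓)  0000-(✓)  0001-(✓)  001-1(✓)  0010-(✓)  01-00(✓)  01-01(✓)  01-10(✓)  010-0(✓)  010-1(✓)  0100-(✓)  0101-(✓)  011-0(✓)  0110-(✓)  1-001(✓)  1-011(✓)  1-101(✓)  10-01(✓)  100-1(✓)  1001-(✓)  1010-(✓)  11-01(✓)  110-1(✓)  1100-(✓)
size-2^2 implicants → --001(✓)  --011(✓)  --101(✓)  -0-01(✓)  -00-1(✓)  -001-  -010-  -1-01(✓)  -10-1(✓)  -100-  0--00(✓)  0--01(✓)  0-0-0(✓)  0-0-1(✓)  0-00-(✓)  0-01-(✓)  0-10-(✓)  00--1  00-0-(✓)  000--(✓)  01--0  01-0-(✓)  010--(✓)  1--01(✓)  1-0-1(✓)
size-2^3 implicants → ---01  --0-1  0--0-  0-0--
Unchecked terms (primes): ---01, --0-1, -001-, -010-, -100-, -1110, 0--0-, 0-0--, 00--1, 01--0
Minterm coverage:
  m0 ⊆ 0--0-,0-0--
  m1 ⊆ ---01,--0-1,0--0-,0-0--,00--1
  m2 ⊆ -001-,0-0--
  m3 ⊆ --0-1,-001-,0-0--,00--1
  m4 ⊆ -010-,0--0-
  m5 ⊆ ---01,-010-,0--0-,00--1
  m7 ⊆ 00--1 [E]
  m8 ⊆ -100-,0--0-,0-0--,01--0
  m9 ⊆ ---01,--0-1,-100-,0--0-,0-0--
  m10 ⊆ 0-0--,01--0
  m11 ⊆ --0-1,0-0--
  m12 ⊆ 0--0-,01--0
  m13 ⊆ ---01,0--0-
  m14 ⊆ -1110,01--0
  m17 ⊆ ---01,--0-1
  m18 ⊆ -001- [E]
  m19 ⊆ --0-1,-001-
  m20 ⊆ -010- [E]
  m21 ⊆ ---01,-010-
  m24 ⊆ -100- [E]
  m25 ⊆ ---01,--0-1,-100-
  m27 ⊆ --0-1 [E]
  m29 ⊆ ---01 [E]
  m30 ⊆ -1110 [E]
E = {---01, --0-1, -001-, -010-, -100-, -1110, 00--1}

7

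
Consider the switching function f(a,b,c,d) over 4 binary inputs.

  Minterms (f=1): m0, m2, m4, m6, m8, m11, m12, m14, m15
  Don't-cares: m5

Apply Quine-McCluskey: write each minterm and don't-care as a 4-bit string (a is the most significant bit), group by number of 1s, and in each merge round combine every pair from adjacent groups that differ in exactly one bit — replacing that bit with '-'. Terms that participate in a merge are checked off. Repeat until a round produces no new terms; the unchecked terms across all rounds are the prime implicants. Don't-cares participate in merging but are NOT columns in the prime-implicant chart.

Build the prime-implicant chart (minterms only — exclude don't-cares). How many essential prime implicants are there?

3

size-2^0 implicants → 0000(✓)  0010(✓)  0100(✓)  0101(✓)  0110(✓)  1000(✓)  1011(✓)  1100(✓)  1110(✓)  1111(✓)
size-2^1 implicants → -000(✓)  -100(✓)  -110(✓)  0-00(✓)  0-10(✓)  00-0(✓)  01-0(✓)  010-  1-00(✓)  1-11  11-0(✓)  111-
size-2^2 implicants → --00  -1-0  0--0
Unchecked terms (primes): --00, -1-0, 0--0, 010-, 1-11, 111-
Minterm coverage:
  m0 ⊆ --00,0--0
  m2 ⊆ 0--0 [E]
  m4 ⊆ --00,-1-0,0--0,010-
  m6 ⊆ -1-0,0--0
  m8 ⊆ --00 [E]
  m11 ⊆ 1-11 [E]
  m12 ⊆ --00,-1-0
  m14 ⊆ -1-0,111-
  m15 ⊆ 1-11,111-
E = {--00, 0--0, 1-11}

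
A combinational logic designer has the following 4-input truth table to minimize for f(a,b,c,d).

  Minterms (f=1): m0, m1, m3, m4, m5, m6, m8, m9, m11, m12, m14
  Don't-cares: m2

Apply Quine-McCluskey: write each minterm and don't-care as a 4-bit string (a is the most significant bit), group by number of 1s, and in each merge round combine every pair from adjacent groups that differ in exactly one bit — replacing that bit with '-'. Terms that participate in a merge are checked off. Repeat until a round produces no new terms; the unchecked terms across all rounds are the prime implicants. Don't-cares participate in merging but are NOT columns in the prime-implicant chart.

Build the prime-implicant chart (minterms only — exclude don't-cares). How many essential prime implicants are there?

3

size-2^0 implicants → 0000(✓)  0001(✓)  0010(✓)  0011(✓)  0100(✓)  0101(✓)  0110(✓)  1000(✓)  1001(✓)  1011(✓)  1100(✓)  1110(✓)
size-2^1 implicants → -000(✓)  -001(✓)  -011(✓)  -100(✓)  -110(✓)  0-00(✓)  0-01(✓)  0-10(✓)  00-0(✓)  00-1(✓)  000-(✓)  001-(✓)  01-0(✓)  010-(✓)  1-00(✓)  10-1(✓)  100-(✓)  11-0(✓)
size-2^2 implicants → --00  -0-1  -00-  -1-0  0--0  0-0-  00--
Unchecked terms (primes): --00, -0-1, -00-, -1-0, 0--0, 0-0-, 00--
Minterm coverage:
  m0 ⊆ --00,-00-,0--0,0-0-,00--
  m1 ⊆ -0-1,-00-,0-0-,00--
  m3 ⊆ -0-1,00--
  m4 ⊆ --00,-1-0,0--0,0-0-
  m5 ⊆ 0-0- [E]
  m6 ⊆ -1-0,0--0
  m8 ⊆ --00,-00-
  m9 ⊆ -0-1,-00-
  m11 ⊆ -0-1 [E]
  m12 ⊆ --00,-1-0
  m14 ⊆ -1-0 [E]
E = {-0-1, -1-0, 0-0-}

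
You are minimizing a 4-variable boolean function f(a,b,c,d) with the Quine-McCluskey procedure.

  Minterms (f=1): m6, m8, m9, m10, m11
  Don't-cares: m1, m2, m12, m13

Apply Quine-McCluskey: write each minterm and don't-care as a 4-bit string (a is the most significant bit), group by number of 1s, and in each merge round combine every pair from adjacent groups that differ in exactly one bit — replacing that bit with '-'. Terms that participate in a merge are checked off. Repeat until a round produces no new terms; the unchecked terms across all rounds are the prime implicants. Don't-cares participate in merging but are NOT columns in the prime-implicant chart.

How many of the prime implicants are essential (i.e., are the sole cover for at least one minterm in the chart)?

Round 0: 0001✓ 0010✓ 0110✓ 1000✓ 1001✓ 1010✓ 1011✓ 1100✓ 1101✓
Round 1: -001 -010 0-10 1-00✓ 1-01✓ 10-0✓ 10-1✓ 100-✓ 101-✓ 110-✓
Round 2: 1-0- 10--
PIs = {-001, -010, 0-10, 1-0-, 10--}
Coverage chart:
  m6: 0-10 ←essential
  m8: 1-0-,10--
  m9: -001,1-0-,10--
  m10: -010,10--
  m11: 10-- ←essential
Essential: 0-10, 10--

2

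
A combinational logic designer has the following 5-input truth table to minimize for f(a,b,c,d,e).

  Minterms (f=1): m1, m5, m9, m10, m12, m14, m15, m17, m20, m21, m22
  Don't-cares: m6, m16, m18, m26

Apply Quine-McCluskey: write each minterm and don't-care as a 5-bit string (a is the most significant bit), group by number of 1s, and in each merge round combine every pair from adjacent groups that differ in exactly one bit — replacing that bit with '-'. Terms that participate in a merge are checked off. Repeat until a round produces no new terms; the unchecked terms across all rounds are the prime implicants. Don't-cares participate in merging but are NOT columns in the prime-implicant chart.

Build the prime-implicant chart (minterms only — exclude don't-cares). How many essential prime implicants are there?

Round 0: 00001✓ 00101✓ 00110✓ 01001✓ 01010✓ 01100✓ 01110✓ 01111✓ 10000✓ 10001✓ 10010✓ 10100✓ 10101✓ 10110✓ 11010✓
Round 1: -0001✓ -0101✓ -0110 -1010 0-001 0-110 00-01✓ 01-10 011-0 0111- 1-010 10-00✓ 10-01✓ 10-10✓ 100-0✓ 1000-✓ 101-0✓ 1010-✓
Round 2: -0-01 10--0 10-0-
PIs = {-0-01, -0110, -1010, 0-001, 0-110, 01-10, 011-0, 0111-, 1-010, 10--0, 10-0-}
Coverage chart:
  m1: -0-01,0-001
  m5: -0-01 ←essential
  m9: 0-001 ←essential
  m10: -1010,01-10
  m12: 011-0 ←essential
  m14: 0-110,01-10,011-0,0111-
  m15: 0111- ←essential
  m17: -0-01,10-0-
  m20: 10--0,10-0-
  m21: -0-01,10-0-
  m22: -0110,10--0
Essential: -0-01, 0-001, 011-0, 0111-

4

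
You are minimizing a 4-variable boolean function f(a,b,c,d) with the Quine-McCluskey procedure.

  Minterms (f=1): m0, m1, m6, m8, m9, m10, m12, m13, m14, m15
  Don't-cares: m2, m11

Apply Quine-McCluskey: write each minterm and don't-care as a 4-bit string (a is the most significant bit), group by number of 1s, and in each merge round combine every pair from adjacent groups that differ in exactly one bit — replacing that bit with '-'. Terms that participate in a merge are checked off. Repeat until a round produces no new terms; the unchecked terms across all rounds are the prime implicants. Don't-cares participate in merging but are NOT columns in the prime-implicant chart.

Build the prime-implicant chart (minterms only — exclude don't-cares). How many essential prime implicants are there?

3

[col 0] 0000*, 0001*, 0010*, 0110*, 1000*, 1001*, 1010*, 1011*, 1100*, 1101*, 1110*, 1111*
[col 1] -000*, -001*, -010*, -110*, 0-10*, 00-0*, 000-*, 1-00*, 1-01*, 1-10*, 1-11*, 10-0*, 10-1*, 100-*, 101-*, 11-0*, 11-1*, 110-*, 111-*
[col 2] --10, -0-0, -00-, 1--0*, 1--1*, 1-0-*, 1-1-*, 10--*, 11--*
[col 3] 1---
Prime implicants: --10, -0-0, -00-, 1---
PI chart (minterm → PIs covering it):
  0 | -0-0,-00-
  1 | -00-  (sole → essential)
  6 | --10  (sole → essential)
  8 | -0-0,-00-,1---
  9 | -00-,1---
  10 | --10,-0-0,1---
  12 | 1---  (sole → essential)
  13 | 1---  (sole → essential)
  14 | --10,1---
  15 | 1---  (sole → essential)
Essential prime implicants: --10, -00-, 1---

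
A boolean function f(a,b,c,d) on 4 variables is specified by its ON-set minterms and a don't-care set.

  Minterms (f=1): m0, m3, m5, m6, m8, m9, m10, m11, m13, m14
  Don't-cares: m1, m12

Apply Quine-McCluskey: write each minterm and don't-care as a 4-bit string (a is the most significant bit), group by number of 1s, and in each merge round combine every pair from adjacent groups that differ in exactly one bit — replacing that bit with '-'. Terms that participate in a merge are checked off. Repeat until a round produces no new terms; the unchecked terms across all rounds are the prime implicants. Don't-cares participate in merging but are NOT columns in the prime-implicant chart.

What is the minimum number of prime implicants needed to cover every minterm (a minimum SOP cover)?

Round 0: 0000✓ 0001✓ 0011✓ 0101✓ 0110✓ 1000✓ 1001✓ 1010✓ 1011✓ 1100✓ 1101✓ 1110✓
Round 1: -000✓ -001✓ -011✓ -101✓ -110 0-01✓ 00-1✓ 000-✓ 1-00✓ 1-01✓ 1-10✓ 10-0✓ 10-1✓ 100-✓ 101-✓ 11-0✓ 110-✓
Round 2: --01 -0-1 -00- 1--0 1-0- 10--
PIs = {--01, -0-1, -00-, -110, 1--0, 1-0-, 10--}
Coverage chart:
  m0: -00- ←essential
  m3: -0-1 ←essential
  m5: --01 ←essential
  m6: -110 ←essential
  m8: -00-,1--0,1-0-,10--
  m9: --01,-0-1,-00-,1-0-,10--
  m10: 1--0,10--
  m11: -0-1,10--
  m13: --01,1-0-
  m14: -110,1--0
Essential: --01, -0-1, -00-, -110
Petrick residual → 1--0
Min cover (5 terms): c'd + b'd + b'c' + bcd' + ad'

5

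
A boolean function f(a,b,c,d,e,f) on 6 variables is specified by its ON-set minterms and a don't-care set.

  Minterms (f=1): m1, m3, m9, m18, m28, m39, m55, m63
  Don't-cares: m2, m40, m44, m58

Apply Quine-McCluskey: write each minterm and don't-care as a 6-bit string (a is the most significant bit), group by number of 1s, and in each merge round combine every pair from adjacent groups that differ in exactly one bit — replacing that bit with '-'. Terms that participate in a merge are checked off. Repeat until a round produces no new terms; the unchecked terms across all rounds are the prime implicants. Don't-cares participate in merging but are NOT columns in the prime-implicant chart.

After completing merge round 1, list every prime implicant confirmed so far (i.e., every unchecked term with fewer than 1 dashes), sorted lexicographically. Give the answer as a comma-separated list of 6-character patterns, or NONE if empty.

011100, 111010

[col 0] 000001*, 000010*, 000011*, 001001*, 010010*, 011100, 100111*, 101000*, 101100*, 110111*, 111010, 111111*
[col 1] 0-0010, 00-001, 0000-1, 00001-, 1-0111, 101-00, 11-111
Prime implicants: 0-0010, 00-001, 0000-1, 00001-, 011100, 1-0111, 101-00, 11-111, 111010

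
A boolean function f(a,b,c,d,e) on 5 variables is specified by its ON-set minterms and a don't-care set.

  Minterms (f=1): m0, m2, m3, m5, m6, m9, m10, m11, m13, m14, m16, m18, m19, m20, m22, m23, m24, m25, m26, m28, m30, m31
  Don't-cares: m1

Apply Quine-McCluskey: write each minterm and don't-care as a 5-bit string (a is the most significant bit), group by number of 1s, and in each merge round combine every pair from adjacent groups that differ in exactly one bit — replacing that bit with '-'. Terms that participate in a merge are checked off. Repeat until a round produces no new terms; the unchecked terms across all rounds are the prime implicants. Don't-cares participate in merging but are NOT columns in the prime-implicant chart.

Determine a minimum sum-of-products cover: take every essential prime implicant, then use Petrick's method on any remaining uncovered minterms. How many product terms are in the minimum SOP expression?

8

Round 0: 00000✓ 00001✓ 00010✓ 00011✓ 00101✓ 00110✓ 01001✓ 01010✓ 01011✓ 01101✓ 01110✓ 10000✓ 10010✓ 10011✓ 10100✓ 10110✓ 10111✓ 11000✓ 11001✓ 11010✓ 11100✓ 11110✓ 11111✓
Round 1: -0000✓ -0010✓ -0011✓ -0110✓ -1001 -1010✓ -1110✓ 0-001✓ 0-010✓ 0-011✓ 0-101✓ 0-110✓ 00-01✓ 00-10✓ 000-0✓ 000-1✓ 0000-✓ 0001-✓ 01-01✓ 01-10✓ 010-1✓ 0101-✓ 1-000✓ 1-010✓ 1-100✓ 1-110✓ 1-111✓ 10-00✓ 10-10✓ 10-11✓ 100-0✓ 1001-✓ 101-0✓ 1011-✓ 11-00✓ 11-10✓ 110-0✓ 1100- 111-0✓ 1111-✓
Round 2: --010✓ --110✓ -0-10✓ -00-0 -001- -1-10✓ 0--01 0--10✓ 0-0-1 0-01- 000-- 1--00✓ 1--10✓ 1-0-0✓ 1-1-0✓ 1-11- 10--0✓ 10-1- 11--0✓
Round 3: ---10 1---0
PIs = {---10, -00-0, -001-, -1001, 0--01, 0-0-1, 0-01-, 000--, 1---0, 1-11-, 10-1-, 1100-}
Coverage chart:
  m0: -00-0,000--
  m2: ---10,-00-0,-001-,0-01-,000--
  m3: -001-,0-0-1,0-01-,000--
  m5: 0--01 ←essential
  m6: ---10 ←essential
  m9: -1001,0--01,0-0-1
  m10: ---10,0-01-
  m11: 0-0-1,0-01-
  m13: 0--01 ←essential
  m14: ---10 ←essential
  m16: -00-0,1---0
  m18: ---10,-00-0,-001-,1---0,10-1-
  m19: -001-,10-1-
  m20: 1---0 ←essential
  m22: ---10,1---0,1-11-,10-1-
  m23: 1-11-,10-1-
  m24: 1---0,1100-
  m25: -1001,1100-
  m26: ---10,1---0
  m28: 1---0 ←essential
  m30: ---10,1---0,1-11-
  m31: 1-11- ←essential
Essential: ---10, 0--01, 1---0, 1-11-
Petrick residual → -00-0, -001-, -1001, 0-0-1
Min cover (8 terms): de' + b'c'e' + b'c'd + bc'd'e + a'd'e + a'c'e + ae' + acd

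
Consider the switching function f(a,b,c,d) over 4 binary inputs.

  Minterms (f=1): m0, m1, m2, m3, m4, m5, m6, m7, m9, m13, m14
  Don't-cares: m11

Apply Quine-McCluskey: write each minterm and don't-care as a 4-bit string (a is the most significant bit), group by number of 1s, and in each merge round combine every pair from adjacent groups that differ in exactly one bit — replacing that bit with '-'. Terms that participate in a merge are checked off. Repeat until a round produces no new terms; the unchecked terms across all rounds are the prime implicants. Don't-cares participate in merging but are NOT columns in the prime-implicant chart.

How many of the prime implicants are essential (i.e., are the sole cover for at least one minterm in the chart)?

3

Round 0: 0000✓ 0001✓ 0010✓ 0011✓ 0100✓ 0101✓ 0110✓ 0111✓ 1001✓ 1011✓ 1101✓ 1110✓
Round 1: -001✓ -011✓ -101✓ -110 0-00✓ 0-01✓ 0-10✓ 0-11✓ 00-0✓ 00-1✓ 000-✓ 001-✓ 01-0✓ 01-1✓ 010-✓ 011-✓ 1-01✓ 10-1✓
Round 2: --01 -0-1 0--0✓ 0--1✓ 0-0-✓ 0-1-✓ 00--✓ 01--✓
Round 3: 0---
PIs = {--01, -0-1, -110, 0---}
Coverage chart:
  m0: 0--- ←essential
  m1: --01,-0-1,0---
  m2: 0--- ←essential
  m3: -0-1,0---
  m4: 0--- ←essential
  m5: --01,0---
  m6: -110,0---
  m7: 0--- ←essential
  m9: --01,-0-1
  m13: --01 ←essential
  m14: -110 ←essential
Essential: --01, -110, 0---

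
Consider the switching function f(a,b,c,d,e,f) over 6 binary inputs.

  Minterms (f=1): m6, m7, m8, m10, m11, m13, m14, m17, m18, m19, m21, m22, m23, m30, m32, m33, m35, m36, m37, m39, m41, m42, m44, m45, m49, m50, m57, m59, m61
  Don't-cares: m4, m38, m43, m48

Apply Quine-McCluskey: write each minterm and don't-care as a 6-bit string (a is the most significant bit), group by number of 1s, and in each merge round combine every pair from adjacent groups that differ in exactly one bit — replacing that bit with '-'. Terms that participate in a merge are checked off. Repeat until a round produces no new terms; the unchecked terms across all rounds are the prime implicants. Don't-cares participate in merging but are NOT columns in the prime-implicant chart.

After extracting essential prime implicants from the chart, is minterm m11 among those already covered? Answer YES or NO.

YES

size-2^0 implicants → 000100(✓)  000110(✓)  000111(✓)  001000(✓)  001010(✓)  001011(✓)  001101(✓)  001110(✓)  010001(✓)  010010(✓)  010011(✓)  010101(✓)  010110(✓)  010111(✓)  011110(✓)  100000(✓)  100001(✓)  100011(✓)  100100(✓)  100101(✓)  100110(✓)  100111(✓)  101001(✓)  101010(✓)  101011(✓)  101100(✓)  101101(✓)  110000(✓)  110001(✓)  110010(✓)  111001(✓)  111011(✓)  111101(✓)
size-2^1 implicants → -00100(✓)  -00110(✓)  -00111(✓)  -01010(✓)  -01011(✓)  -01101  -10001  -10010  0-0110(✓)  0-0111(✓)  0-1110(✓)  00-110(✓)  0001-0(✓)  00011-(✓)  001-10  0010-0  00101-(✓)  01-110(✓)  010-01(✓)  010-10(✓)  010-11(✓)  0100-1(✓)  01001-(✓)  0101-1(✓)  01011-(✓)  1-0000(✓)  1-0001(✓)  1-1001(✓)  1-1011(✓)  1-1101(✓)  10-001(✓)  10-011(✓)  10-100(✓)  10-101(✓)  100-00(✓)  100-01(✓)  100-11(✓)  1000-1(✓)  10000-(✓)  1001-0(✓)  1001-1(✓)  10010-(✓)  10011-(✓)  101-01(✓)  1010-1(✓)  10101-(✓)  10110-(✓)  11-001(✓)  1100-0  11000-(✓)  111-01(✓)  1110-1(✓)
size-2^2 implicants → -001-0  -0011-  -0101-  0--110  0-011-  010--1  010-1-  1--001  1-000-  1-1-01  1-10-1  10--01  10-0-1  10-10-  100--1  100-0-  1001--
Unchecked terms (primes): -001-0, -0011-, -0101-, -01101, -10001, -10010, 0--110, 0-011-, 001-10, 0010-0, 010--1, 010-1-, 1--001, 1-000-, 1-1-01, 1-10-1, 10--01, 10-0-1, 10-10-, 100--1, 100-0-, 1001--, 1100-0
Minterm coverage:
  m6 ⊆ -001-0,-0011-,0--110,0-011-
  m7 ⊆ -0011-,0-011-
  m8 ⊆ 0010-0 [E]
  m10 ⊆ -0101-,001-10,0010-0
  m11 ⊆ -0101- [E]
  m13 ⊆ -01101 [E]
  m14 ⊆ 0--110,001-10
  m17 ⊆ -10001,010--1
  m18 ⊆ -10010,010-1-
  m19 ⊆ 010--1,010-1-
  m21 ⊆ 010--1 [E]
  m22 ⊆ 0--110,0-011-,010-1-
  m23 ⊆ 0-011-,010--1,010-1-
  m30 ⊆ 0--110 [E]
  m32 ⊆ 1-000-,100-0-
  m33 ⊆ 1--001,1-000-,10--01,10-0-1,100--1,100-0-
  m35 ⊆ 10-0-1,100--1
  m36 ⊆ -001-0,10-10-,100-0-,1001--
  m37 ⊆ 10--01,10-10-,100--1,100-0-,1001--
  m39 ⊆ -0011-,100--1,1001--
  m41 ⊆ 1--001,1-1-01,1-10-1,10--01,10-0-1
  m42 ⊆ -0101- [E]
  m44 ⊆ 10-10- [E]
  m45 ⊆ -01101,1-1-01,10--01,10-10-
  m49 ⊆ -10001,1--001,1-000-
  m50 ⊆ -10010,1100-0
  m57 ⊆ 1--001,1-1-01,1-10-1
  m59 ⊆ 1-10-1 [E]
  m61 ⊆ 1-1-01 [E]
E = {-0101-, -01101, 0--110, 0010-0, 010--1, 1-1-01, 1-10-1, 10-10-}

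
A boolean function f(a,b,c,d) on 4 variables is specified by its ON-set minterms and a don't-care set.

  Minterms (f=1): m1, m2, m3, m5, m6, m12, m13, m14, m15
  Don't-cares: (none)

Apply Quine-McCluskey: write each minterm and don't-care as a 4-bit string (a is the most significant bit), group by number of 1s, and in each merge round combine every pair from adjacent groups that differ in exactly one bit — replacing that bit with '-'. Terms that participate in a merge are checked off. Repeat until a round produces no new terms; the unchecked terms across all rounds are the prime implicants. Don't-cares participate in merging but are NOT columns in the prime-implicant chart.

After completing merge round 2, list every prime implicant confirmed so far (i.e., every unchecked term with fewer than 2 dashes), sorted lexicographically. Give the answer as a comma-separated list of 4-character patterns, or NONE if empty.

-101, -110, 0-01, 0-10, 00-1, 001-

Round 0: 0001✓ 0010✓ 0011✓ 0101✓ 0110✓ 1100✓ 1101✓ 1110✓ 1111✓
Round 1: -101 -110 0-01 0-10 00-1 001- 11-0✓ 11-1✓ 110-✓ 111-✓
Round 2: 11--
PIs = {-101, -110, 0-01, 0-10, 00-1, 001-, 11--}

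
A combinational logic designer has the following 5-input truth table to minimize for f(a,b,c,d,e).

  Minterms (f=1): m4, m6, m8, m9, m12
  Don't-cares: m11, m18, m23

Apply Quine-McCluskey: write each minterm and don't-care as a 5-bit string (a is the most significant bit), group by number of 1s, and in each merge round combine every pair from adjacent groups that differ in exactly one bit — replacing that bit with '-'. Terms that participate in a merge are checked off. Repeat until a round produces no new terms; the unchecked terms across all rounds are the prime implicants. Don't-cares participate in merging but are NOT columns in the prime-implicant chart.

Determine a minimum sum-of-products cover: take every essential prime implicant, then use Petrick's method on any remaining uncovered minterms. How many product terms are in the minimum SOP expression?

3

Round 0: 00100✓ 00110✓ 01000✓ 01001✓ 01011✓ 01100✓ 10010 10111
Round 1: 0-100 001-0 01-00 010-1 0100-
PIs = {0-100, 001-0, 01-00, 010-1, 0100-, 10010, 10111}
Coverage chart:
  m4: 0-100,001-0
  m6: 001-0 ←essential
  m8: 01-00,0100-
  m9: 010-1,0100-
  m12: 0-100,01-00
Essential: 001-0
Petrick residual → 0-100, 0100-
Min cover (3 terms): a'cd'e' + a'b'ce' + a'bc'd'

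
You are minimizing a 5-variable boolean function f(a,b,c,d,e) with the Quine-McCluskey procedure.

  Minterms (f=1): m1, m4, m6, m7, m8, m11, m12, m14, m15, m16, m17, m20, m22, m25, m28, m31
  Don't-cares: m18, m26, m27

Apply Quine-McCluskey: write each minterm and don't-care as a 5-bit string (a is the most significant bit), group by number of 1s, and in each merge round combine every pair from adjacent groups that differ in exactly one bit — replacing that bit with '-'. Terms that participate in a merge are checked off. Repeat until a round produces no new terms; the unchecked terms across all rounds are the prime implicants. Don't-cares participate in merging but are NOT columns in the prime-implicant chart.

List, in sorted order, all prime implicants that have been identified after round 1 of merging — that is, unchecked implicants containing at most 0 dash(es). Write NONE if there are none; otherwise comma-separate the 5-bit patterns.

Round 0: 00001✓ 00100✓ 00110✓ 00111✓ 01000✓ 01011✓ 01100✓ 01110✓ 01111✓ 10000✓ 10001✓ 10010✓ 10100✓ 10110✓ 11001✓ 11010✓ 11011✓ 11100✓ 11111✓
Round 1: -0001 -0100✓ -0110✓ -1011✓ -1100✓ -1111✓ 0-100✓ 0-110✓ 0-111✓ 001-0✓ 0011-✓ 01-00 01-11✓ 011-0✓ 0111-✓ 1-001 1-010 1-100✓ 10-00✓ 10-10✓ 100-0✓ 1000- 101-0✓ 11-11✓ 110-1 1101-
Round 2: --100 -01-0 -1-11 0-1-0 0-11- 10--0
PIs = {--100, -0001, -01-0, -1-11, 0-1-0, 0-11-, 01-00, 1-001, 1-010, 10--0, 1000-, 110-1, 1101-}

NONE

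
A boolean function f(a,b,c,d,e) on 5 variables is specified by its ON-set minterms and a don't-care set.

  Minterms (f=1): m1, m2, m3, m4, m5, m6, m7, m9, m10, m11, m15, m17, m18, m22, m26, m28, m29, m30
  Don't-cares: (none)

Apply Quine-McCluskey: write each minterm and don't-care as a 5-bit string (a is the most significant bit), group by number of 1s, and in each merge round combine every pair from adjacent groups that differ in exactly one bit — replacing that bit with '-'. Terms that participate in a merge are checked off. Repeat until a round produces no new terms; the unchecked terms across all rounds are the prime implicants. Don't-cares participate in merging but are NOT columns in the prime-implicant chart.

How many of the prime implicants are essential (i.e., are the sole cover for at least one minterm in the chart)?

5

Round 0: 00001✓ 00010✓ 00011✓ 00100✓ 00101✓ 00110✓ 00111✓ 01001✓ 01010✓ 01011✓ 01111✓ 10001✓ 10010✓ 10110✓ 11010✓ 11100✓ 11101✓ 11110✓
Round 1: -0001 -0010✓ -0110✓ -1010✓ 0-001✓ 0-010✓ 0-011✓ 0-111✓ 00-01✓ 00-10✓ 00-11✓ 000-1✓ 0001-✓ 001-0✓ 001-1✓ 0010-✓ 0011-✓ 01-11✓ 010-1✓ 0101-✓ 1-010✓ 1-110✓ 10-10✓ 11-10✓ 111-0 1110-
Round 2: --010 -0-10 0--11 0-0-1 0-01- 00--1 00-1- 001-- 1--10
PIs = {--010, -0-10, -0001, 0--11, 0-0-1, 0-01-, 00--1, 00-1-, 001--, 1--10, 111-0, 1110-}
Coverage chart:
  m1: -0001,0-0-1,00--1
  m2: --010,-0-10,0-01-,00-1-
  m3: 0--11,0-0-1,0-01-,00--1,00-1-
  m4: 001-- ←essential
  m5: 00--1,001--
  m6: -0-10,00-1-,001--
  m7: 0--11,00--1,00-1-,001--
  m9: 0-0-1 ←essential
  m10: --010,0-01-
  m11: 0--11,0-0-1,0-01-
  m15: 0--11 ←essential
  m17: -0001 ←essential
  m18: --010,-0-10,1--10
  m22: -0-10,1--10
  m26: --010,1--10
  m28: 111-0,1110-
  m29: 1110- ←essential
  m30: 1--10,111-0
Essential: -0001, 0--11, 0-0-1, 001--, 1110-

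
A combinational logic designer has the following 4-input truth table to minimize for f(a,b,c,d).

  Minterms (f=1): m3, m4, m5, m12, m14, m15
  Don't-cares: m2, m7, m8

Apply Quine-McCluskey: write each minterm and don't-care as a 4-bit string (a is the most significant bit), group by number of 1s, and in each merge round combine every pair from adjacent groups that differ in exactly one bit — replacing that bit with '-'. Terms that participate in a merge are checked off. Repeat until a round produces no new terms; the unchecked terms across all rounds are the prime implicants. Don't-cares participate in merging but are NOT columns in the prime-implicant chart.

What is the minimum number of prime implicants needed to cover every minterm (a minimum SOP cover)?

4

Round 0: 0010✓ 0011✓ 0100✓ 0101✓ 0111✓ 1000✓ 1100✓ 1110✓ 1111✓
Round 1: -100 -111 0-11 001- 01-1 010- 1-00 11-0 111-
PIs = {-100, -111, 0-11, 001-, 01-1, 010-, 1-00, 11-0, 111-}
Coverage chart:
  m3: 0-11,001-
  m4: -100,010-
  m5: 01-1,010-
  m12: -100,1-00,11-0
  m14: 11-0,111-
  m15: -111,111-
(no essential prime implicants)
Petrick residual → -100, 0-11, 01-1, 111-
Min cover (4 terms): bc'd' + a'cd + a'bd + abc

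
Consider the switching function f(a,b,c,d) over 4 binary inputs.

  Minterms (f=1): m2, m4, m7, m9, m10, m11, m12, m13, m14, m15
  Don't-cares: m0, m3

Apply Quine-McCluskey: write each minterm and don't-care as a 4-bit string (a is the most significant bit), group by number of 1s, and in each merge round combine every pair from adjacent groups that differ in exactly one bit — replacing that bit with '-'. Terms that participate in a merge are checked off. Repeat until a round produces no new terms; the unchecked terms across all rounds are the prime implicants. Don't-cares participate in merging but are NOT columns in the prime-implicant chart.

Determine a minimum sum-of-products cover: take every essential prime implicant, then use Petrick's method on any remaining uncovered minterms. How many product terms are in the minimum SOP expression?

Round 0: 0000✓ 0010✓ 0011✓ 0100✓ 0111✓ 1001✓ 1010✓ 1011✓ 1100✓ 1101✓ 1110✓ 1111✓
Round 1: -010✓ -011✓ -100 -111✓ 0-00 0-11✓ 00-0 001-✓ 1-01✓ 1-10✓ 1-11✓ 10-1✓ 101-✓ 11-0✓ 11-1✓ 110-✓ 111-✓
Round 2: --11 -01- 1--1 1-1- 11--
PIs = {--11, -01-, -100, 0-00, 00-0, 1--1, 1-1-, 11--}
Coverage chart:
  m2: -01-,00-0
  m4: -100,0-00
  m7: --11 ←essential
  m9: 1--1 ←essential
  m10: -01-,1-1-
  m11: --11,-01-,1--1,1-1-
  m12: -100,11--
  m13: 1--1,11--
  m14: 1-1-,11--
  m15: --11,1--1,1-1-,11--
Essential: --11, 1--1
Petrick residual → -01-, -100, 1-1-
Min cover (5 terms): cd + b'c + bc'd' + ad + ac

5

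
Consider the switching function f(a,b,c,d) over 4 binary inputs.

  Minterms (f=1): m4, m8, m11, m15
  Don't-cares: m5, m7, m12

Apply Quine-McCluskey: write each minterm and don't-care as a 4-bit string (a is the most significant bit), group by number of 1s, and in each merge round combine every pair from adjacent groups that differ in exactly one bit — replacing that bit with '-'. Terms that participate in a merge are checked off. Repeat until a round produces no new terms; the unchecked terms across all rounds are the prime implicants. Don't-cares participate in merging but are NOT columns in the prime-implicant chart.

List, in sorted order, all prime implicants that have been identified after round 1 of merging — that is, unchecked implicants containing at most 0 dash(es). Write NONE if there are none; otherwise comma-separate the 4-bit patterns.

NONE

size-2^0 implicants → 0100(✓)  0101(✓)  0111(✓)  1000(✓)  1011(✓)  1100(✓)  1111(✓)
size-2^1 implicants → -100  -111  01-1  010-  1-00  1-11
Unchecked terms (primes): -100, -111, 01-1, 010-, 1-00, 1-11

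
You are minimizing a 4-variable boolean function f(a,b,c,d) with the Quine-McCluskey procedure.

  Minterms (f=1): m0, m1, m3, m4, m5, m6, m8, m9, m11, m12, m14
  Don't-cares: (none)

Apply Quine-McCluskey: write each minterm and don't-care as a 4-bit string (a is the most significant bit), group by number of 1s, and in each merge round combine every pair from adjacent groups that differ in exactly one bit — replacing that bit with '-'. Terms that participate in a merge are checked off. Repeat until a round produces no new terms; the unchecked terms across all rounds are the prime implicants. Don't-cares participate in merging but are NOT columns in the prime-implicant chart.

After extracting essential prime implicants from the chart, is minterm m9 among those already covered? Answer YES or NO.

YES

[col 0] 0000*, 0001*, 0011*, 0100*, 0101*, 0110*, 1000*, 1001*, 1011*, 1100*, 1110*
[col 1] -000*, -001*, -011*, -100*, -110*, 0-00*, 0-01*, 00-1*, 000-*, 01-0*, 010-*, 1-00*, 10-1*, 100-*, 11-0*
[col 2] --00, -0-1, -00-, -1-0, 0-0-
Prime implicants: --00, -0-1, -00-, -1-0, 0-0-
PI chart (minterm → PIs covering it):
  0 | --00,-00-,0-0-
  1 | -0-1,-00-,0-0-
  3 | -0-1  (sole → essential)
  4 | --00,-1-0,0-0-
  5 | 0-0-  (sole → essential)
  6 | -1-0  (sole → essential)
  8 | --00,-00-
  9 | -0-1,-00-
  11 | -0-1  (sole → essential)
  12 | --00,-1-0
  14 | -1-0  (sole → essential)
Essential prime implicants: -0-1, -1-0, 0-0-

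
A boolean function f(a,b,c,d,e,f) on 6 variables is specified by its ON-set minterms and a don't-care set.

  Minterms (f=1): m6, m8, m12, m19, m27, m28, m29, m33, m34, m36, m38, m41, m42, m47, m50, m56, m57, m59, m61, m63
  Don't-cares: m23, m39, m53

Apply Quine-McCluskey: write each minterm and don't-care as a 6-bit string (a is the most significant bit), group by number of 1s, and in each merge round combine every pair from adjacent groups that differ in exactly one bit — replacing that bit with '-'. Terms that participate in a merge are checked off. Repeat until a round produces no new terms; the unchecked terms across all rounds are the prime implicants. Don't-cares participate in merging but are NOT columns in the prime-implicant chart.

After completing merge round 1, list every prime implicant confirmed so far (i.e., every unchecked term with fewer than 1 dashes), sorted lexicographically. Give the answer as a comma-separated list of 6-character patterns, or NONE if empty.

NONE

size-2^0 implicants → 000110(✓)  001000(✓)  001100(✓)  010011(✓)  010111(✓)  011011(✓)  011100(✓)  011101(✓)  100001(✓)  100010(✓)  100100(✓)  100110(✓)  100111(✓)  101001(✓)  101010(✓)  101111(✓)  110010(✓)  110101(✓)  111000(✓)  111001(✓)  111011(✓)  111101(✓)  111111(✓)
size-2^1 implicants → -00110  -11011  -11101  0-1100  001-00  01-011  010-11  01110-  1-0010  1-1001  1-1111  10-001  10-010  10-111  100-10  1001-0  10011-  11-101  111-01(✓)  111-11(✓)  1110-1(✓)  11100-  1111-1(✓)
size-2^2 implicants → 111--1
Unchecked terms (primes): -00110, -11011, -11101, 0-1100, 001-00, 01-011, 010-11, 01110-, 1-0010, 1-1001, 1-1111, 10-001, 10-010, 10-111, 100-10, 1001-0, 10011-, 11-101, 111--1, 11100-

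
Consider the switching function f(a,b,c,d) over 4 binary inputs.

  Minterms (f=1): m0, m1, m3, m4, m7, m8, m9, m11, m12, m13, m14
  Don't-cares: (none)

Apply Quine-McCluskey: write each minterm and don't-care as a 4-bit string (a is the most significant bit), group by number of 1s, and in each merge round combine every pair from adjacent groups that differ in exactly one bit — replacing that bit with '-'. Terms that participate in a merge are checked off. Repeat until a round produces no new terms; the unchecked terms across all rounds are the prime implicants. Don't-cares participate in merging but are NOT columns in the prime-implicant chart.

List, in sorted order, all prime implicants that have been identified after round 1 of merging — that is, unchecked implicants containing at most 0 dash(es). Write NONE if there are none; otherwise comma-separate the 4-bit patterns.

NONE

Round 0: 0000✓ 0001✓ 0011✓ 0100✓ 0111✓ 1000✓ 1001✓ 1011✓ 1100✓ 1101✓ 1110✓
Round 1: -000✓ -001✓ -011✓ -100✓ 0-00✓ 0-11 00-1✓ 000-✓ 1-00✓ 1-01✓ 10-1✓ 100-✓ 11-0 110-✓
Round 2: --00 -0-1 -00- 1-0-
PIs = {--00, -0-1, -00-, 0-11, 1-0-, 11-0}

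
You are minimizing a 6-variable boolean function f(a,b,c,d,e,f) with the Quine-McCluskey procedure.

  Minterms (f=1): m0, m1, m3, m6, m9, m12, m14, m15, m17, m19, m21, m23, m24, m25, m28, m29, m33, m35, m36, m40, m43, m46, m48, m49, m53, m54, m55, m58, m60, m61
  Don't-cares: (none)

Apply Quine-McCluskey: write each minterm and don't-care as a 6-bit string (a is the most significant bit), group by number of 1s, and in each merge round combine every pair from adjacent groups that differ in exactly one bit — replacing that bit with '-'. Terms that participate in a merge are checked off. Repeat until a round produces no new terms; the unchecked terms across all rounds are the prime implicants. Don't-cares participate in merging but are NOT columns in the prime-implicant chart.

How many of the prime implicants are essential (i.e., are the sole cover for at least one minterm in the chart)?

[col 0] 000000*, 000001*, 000011*, 000110*, 001001*, 001100*, 001110*, 001111*, 010001*, 010011*, 010101*, 010111*, 011000*, 011001*, 011100*, 011101*, 100001*, 100011*, 100100, 101000, 101011*, 101110*, 110000*, 110001*, 110101*, 110110*, 110111*, 111010, 111100*, 111101*
[col 1] -00001*, -00011*, -01110, -10001*, -10101*, -10111*, -11100*, -11101*, 0-0001*, 0-0011*, 0-1001*, 0-1100, 00-001*, 00-110, 0000-1*, 00000-, 0011-0, 00111-, 01-001*, 01-101*, 010-01*, 010-11*, 0100-1*, 0101-1*, 011-00*, 011-01*, 01100-*, 01110-*, 1-0001*, 10-011, 1000-1*, 11-101*, 110-01*, 11000-, 1101-1*, 11011-, 11110-*
[col 2] --0001, -000-1, -1-101, -10-01, -101-1, -1110-, 0--001, 0-00-1, 01--01, 010--1, 011-0-
Prime implicants: --0001, -000-1, -01110, -1-101, -10-01, -101-1, -1110-, 0--001, 0-00-1, 0-1100, 00-110, 00000-, 0011-0, 00111-, 01--01, 010--1, 011-0-, 10-011, 100100, 101000, 11000-, 11011-, 111010
PI chart (minterm → PIs covering it):
  0 | 00000-  (sole → essential)
  1 | --0001,-000-1,0--001,0-00-1,00000-
  3 | -000-1,0-00-1
  6 | 00-110  (sole → essential)
  9 | 0--001  (sole → essential)
  12 | 0-1100,0011-0
  14 | -01110,00-110,0011-0,00111-
  15 | 00111-  (sole → essential)
  17 | --0001,-10-01,0--001,0-00-1,01--01,010--1
  19 | 0-00-1,010--1
  21 | -1-101,-10-01,-101-1,01--01,010--1
  23 | -101-1,010--1
  24 | 011-0-  (sole → essential)
  25 | 0--001,01--01,011-0-
  28 | -1110-,0-1100,011-0-
  29 | -1-101,-1110-,01--01,011-0-
  33 | --0001,-000-1
  35 | -000-1,10-011
  36 | 100100  (sole → essential)
  40 | 101000  (sole → essential)
  43 | 10-011  (sole → essential)
  46 | -01110  (sole → essential)
  48 | 11000-  (sole → essential)
  49 | --0001,-10-01,11000-
  53 | -1-101,-10-01,-101-1
  54 | 11011-  (sole → essential)
  55 | -101-1,11011-
  58 | 111010  (sole → essential)
  60 | -1110-  (sole → essential)
  61 | -1-101,-1110-
Essential prime implicants: -01110, -1110-, 0--001, 00-110, 00000-, 00111-, 011-0-, 10-011, 100100, 101000, 11000-, 11011-, 111010

13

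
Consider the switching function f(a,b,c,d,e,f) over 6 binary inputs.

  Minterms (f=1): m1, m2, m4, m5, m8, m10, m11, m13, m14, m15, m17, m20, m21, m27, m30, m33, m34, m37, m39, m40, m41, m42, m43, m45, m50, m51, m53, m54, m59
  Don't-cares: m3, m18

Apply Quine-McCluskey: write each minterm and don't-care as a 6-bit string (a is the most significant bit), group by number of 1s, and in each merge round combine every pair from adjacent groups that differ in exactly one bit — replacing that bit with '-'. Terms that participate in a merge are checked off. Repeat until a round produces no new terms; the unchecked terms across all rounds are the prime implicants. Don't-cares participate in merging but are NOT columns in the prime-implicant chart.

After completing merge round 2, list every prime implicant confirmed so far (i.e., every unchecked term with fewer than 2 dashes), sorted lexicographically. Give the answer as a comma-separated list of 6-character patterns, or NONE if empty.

[col 0] 000001*, 000010*, 000011*, 000100*, 000101*, 001000*, 001010*, 001011*, 001101*, 001110*, 001111*, 010001*, 010010*, 010100*, 010101*, 011011*, 011110*, 100001*, 100010*, 100101*, 100111*, 101000*, 101001*, 101010*, 101011*, 101101*, 110010*, 110011*, 110101*, 110110*, 111011*
[col 1] -00001*, -00010*, -00101*, -01000*, -01010*, -01011*, -01101*, -10010*, -10101*, -11011*, 0-0001*, 0-0010*, 0-0100*, 0-0101*, 0-1011*, 0-1110, 00-010*, 00-011*, 00-101*, 000-01*, 0000-1, 00001-*, 00010-*, 001-10*, 001-11*, 0010-0*, 00101-*, 0011-1, 00111-*, 010-01*, 01010-*, 1-0010*, 1-0101*, 1-1011*, 10-001*, 10-010*, 10-101*, 100-01*, 1001-1, 101-01*, 1010-0*, 1010-1*, 10100-*, 10101-*, 11-011, 110-10, 11001-
[col 2] --0010, --0101, --1011, -0-010, -0-101, -00-01, -010-0, -0101-, 0-0-01, 0-010-, 00-01-, 001-1-, 10--01, 1010--
Prime implicants: --0010, --0101, --1011, -0-010, -0-101, -00-01, -010-0, -0101-, 0-0-01, 0-010-, 0-1110, 00-01-, 0000-1, 001-1-, 0011-1, 10--01, 1001-1, 1010--, 11-011, 110-10, 11001-

0-1110, 0000-1, 0011-1, 1001-1, 11-011, 110-10, 11001-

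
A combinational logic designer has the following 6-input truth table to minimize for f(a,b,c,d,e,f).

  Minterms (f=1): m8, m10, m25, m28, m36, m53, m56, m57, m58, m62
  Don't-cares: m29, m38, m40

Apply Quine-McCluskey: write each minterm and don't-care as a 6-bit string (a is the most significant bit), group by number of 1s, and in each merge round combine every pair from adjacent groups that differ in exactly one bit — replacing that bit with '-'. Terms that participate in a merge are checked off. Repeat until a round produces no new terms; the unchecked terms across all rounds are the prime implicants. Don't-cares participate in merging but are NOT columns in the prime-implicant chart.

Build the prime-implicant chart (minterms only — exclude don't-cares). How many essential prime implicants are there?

size-2^0 implicants → 001000(✓)  001010(✓)  011001(✓)  011100(✓)  011101(✓)  100100(✓)  100110(✓)  101000(✓)  110101  111000(✓)  111001(✓)  111010(✓)  111110(✓)
size-2^1 implicants → -01000  -11001  0010-0  011-01  01110-  1-1000  1001-0  111-10  1110-0  11100-
Unchecked terms (primes): -01000, -11001, 0010-0, 011-01, 01110-, 1-1000, 1001-0, 110101, 111-10, 1110-0, 11100-
Minterm coverage:
  m8 ⊆ -01000,0010-0
  m10 ⊆ 0010-0 [E]
  m25 ⊆ -11001,011-01
  m28 ⊆ 01110- [E]
  m36 ⊆ 1001-0 [E]
  m53 ⊆ 110101 [E]
  m56 ⊆ 1-1000,1110-0,11100-
  m57 ⊆ -11001,11100-
  m58 ⊆ 111-10,1110-0
  m62 ⊆ 111-10 [E]
E = {0010-0, 01110-, 1001-0, 110101, 111-10}

5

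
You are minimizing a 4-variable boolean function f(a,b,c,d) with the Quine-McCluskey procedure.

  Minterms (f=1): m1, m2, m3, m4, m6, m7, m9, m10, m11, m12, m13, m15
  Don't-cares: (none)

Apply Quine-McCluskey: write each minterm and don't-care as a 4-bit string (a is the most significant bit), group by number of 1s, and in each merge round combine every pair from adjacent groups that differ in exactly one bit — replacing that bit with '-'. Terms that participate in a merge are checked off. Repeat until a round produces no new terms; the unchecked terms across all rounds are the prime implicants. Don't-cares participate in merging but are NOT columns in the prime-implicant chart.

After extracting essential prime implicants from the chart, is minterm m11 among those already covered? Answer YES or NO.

size-2^0 implicants → 0001(✓)  0010(✓)  0011(✓)  0100(✓)  0110(✓)  0111(✓)  1001(✓)  1010(✓)  1011(✓)  1100(✓)  1101(✓)  1111(✓)
size-2^1 implicants → -001(✓)  -010(✓)  -011(✓)  -100  -111(✓)  0-10(✓)  0-11(✓)  00-1(✓)  001-(✓)  01-0  011-(✓)  1-01(✓)  1-11(✓)  10-1(✓)  101-(✓)  11-1(✓)  110-
size-2^2 implicants → --11  -0-1  -01-  0-1-  1--1
Unchecked terms (primes): --11, -0-1, -01-, -100, 0-1-, 01-0, 1--1, 110-
Minterm coverage:
  m1 ⊆ -0-1 [E]
  m2 ⊆ -01-,0-1-
  m3 ⊆ --11,-0-1,-01-,0-1-
  m4 ⊆ -100,01-0
  m6 ⊆ 0-1-,01-0
  m7 ⊆ --11,0-1-
  m9 ⊆ -0-1,1--1
  m10 ⊆ -01- [E]
  m11 ⊆ --11,-0-1,-01-,1--1
  m12 ⊆ -100,110-
  m13 ⊆ 1--1,110-
  m15 ⊆ --11,1--1
E = {-0-1, -01-}

YES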